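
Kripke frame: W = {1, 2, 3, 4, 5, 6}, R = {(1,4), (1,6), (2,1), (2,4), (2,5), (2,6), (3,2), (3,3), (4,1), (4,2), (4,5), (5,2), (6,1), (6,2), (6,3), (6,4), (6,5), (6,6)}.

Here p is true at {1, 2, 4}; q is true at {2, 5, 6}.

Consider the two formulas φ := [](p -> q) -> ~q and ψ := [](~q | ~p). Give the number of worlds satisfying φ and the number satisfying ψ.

5 and 2

For [](p -> q) -> ~q:
1: [](p -> q) is F, ~q is T. ✓
2: [](p -> q) is F, ~q is F. ✓
3: [](p -> q) is T, ~q is T. ✓
4: [](p -> q) is F, ~q is T. ✓
5: [](p -> q) is T, ~q is F. ✗
6: [](p -> q) is F, ~q is F. ✓
— 5 worlds.
For [](~q | ~p):
1: successors {4, 6}; ~q | ~p there: 4:T, 6:T. ✓
2: successors {1, 4, 5, 6}; ~q | ~p there: 1:T, 4:T, 5:T, 6:T. ✓
3: successors {2, 3}; ~q | ~p there: 2:F, 3:T. ✗
4: successors {1, 2, 5}; ~q | ~p there: 1:T, 2:F, 5:T. ✗
5: successors {2}; ~q | ~p there: 2:F. ✗
6: successors {1, 2, 3, 4, 5, 6}; ~q | ~p there: 1:T, 2:F, 3:T, 4:T, 5:T, 6:T. ✗
— 2 worlds.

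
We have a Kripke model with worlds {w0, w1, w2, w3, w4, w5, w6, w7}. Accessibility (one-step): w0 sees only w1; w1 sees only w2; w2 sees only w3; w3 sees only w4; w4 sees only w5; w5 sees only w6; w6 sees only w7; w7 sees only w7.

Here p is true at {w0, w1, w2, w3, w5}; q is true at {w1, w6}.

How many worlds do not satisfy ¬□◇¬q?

w0: □◇¬q is T. ✗
w1: □◇¬q is T. ✗
w2: □◇¬q is T. ✗
w3: □◇¬q is T. ✗
w4: □◇¬q is F. ✓
w5: □◇¬q is T. ✗
w6: □◇¬q is T. ✗
w7: □◇¬q is T. ✗
Satisfying worlds: {w4}.
So ¬□◇¬q fails at the other 7 worlds.

7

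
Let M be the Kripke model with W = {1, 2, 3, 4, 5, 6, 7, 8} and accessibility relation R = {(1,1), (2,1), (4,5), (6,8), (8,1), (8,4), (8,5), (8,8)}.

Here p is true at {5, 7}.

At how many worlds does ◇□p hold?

2

1: successors {1}; □p there: 1:F. ✗
2: successors {1}; □p there: 1:F. ✗
3: no successors, so ◇□p fails. ✗
4: successors {5}; □p there: 5:T. ✓
5: no successors, so ◇□p fails. ✗
6: successors {8}; □p there: 8:F. ✗
7: no successors, so ◇□p fails. ✗
8: successors {1, 4, 5, 8}; □p there: 1:F, 4:T, 5:T, 8:F. ✓
Satisfying worlds: {4, 8}.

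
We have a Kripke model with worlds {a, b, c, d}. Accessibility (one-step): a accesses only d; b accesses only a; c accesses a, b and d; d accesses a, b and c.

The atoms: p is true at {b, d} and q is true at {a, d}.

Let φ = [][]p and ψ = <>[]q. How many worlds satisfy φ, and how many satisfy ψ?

For [][]p:
a: successors {d}; []p there: d:F. ✗
b: successors {a}; []p there: a:T. ✓
c: successors {a, b, d}; []p there: a:T, b:F, d:F. ✗
d: successors {a, b, c}; []p there: a:T, b:F, c:F. ✗
— 1 world.
For <>[]q:
a: successors {d}; []q there: d:F. ✗
b: successors {a}; []q there: a:T. ✓
c: successors {a, b, d}; []q there: a:T, b:T, d:F. ✓
d: successors {a, b, c}; []q there: a:T, b:T, c:F. ✓
— 3 worlds.

1 and 3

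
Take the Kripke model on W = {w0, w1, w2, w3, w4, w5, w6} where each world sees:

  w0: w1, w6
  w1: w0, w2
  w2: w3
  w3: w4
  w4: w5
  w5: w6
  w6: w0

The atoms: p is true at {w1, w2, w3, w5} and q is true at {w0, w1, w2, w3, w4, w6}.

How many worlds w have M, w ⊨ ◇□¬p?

w0: successors {w1, w6}; □¬p there: w1:F, w6:T. ✓
w1: successors {w0, w2}; □¬p there: w0:F, w2:F. ✗
w2: successors {w3}; □¬p there: w3:T. ✓
w3: successors {w4}; □¬p there: w4:F. ✗
w4: successors {w5}; □¬p there: w5:T. ✓
w5: successors {w6}; □¬p there: w6:T. ✓
w6: successors {w0}; □¬p there: w0:F. ✗
Satisfying worlds: {w0, w2, w4, w5}.

4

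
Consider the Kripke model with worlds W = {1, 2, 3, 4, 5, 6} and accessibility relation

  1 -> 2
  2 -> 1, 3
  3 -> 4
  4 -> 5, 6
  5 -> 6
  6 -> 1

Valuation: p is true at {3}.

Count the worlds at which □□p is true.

0

1: successors {2}; □p there: 2:F. ✗
2: successors {1, 3}; □p there: 1:F, 3:F. ✗
3: successors {4}; □p there: 4:F. ✗
4: successors {5, 6}; □p there: 5:F, 6:F. ✗
5: successors {6}; □p there: 6:F. ✗
6: successors {1}; □p there: 1:F. ✗
Satisfying worlds: ∅.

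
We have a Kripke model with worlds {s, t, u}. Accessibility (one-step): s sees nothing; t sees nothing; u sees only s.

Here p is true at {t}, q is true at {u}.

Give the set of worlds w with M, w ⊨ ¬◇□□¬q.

s: ◇□□¬q is F. ✓
t: ◇□□¬q is F. ✓
u: ◇□□¬q is T. ✗

{s, t}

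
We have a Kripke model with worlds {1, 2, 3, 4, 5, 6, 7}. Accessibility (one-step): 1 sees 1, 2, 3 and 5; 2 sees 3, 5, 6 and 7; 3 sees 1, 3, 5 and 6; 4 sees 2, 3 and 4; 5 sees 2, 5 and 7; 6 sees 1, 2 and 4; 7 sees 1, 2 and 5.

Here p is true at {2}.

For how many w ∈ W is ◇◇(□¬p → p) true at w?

7

1: successors {1, 2, 3, 5}; ◇(□¬p → p) there: 1:T, 2:T, 3:T, 5:T. ✓
2: successors {3, 5, 6, 7}; ◇(□¬p → p) there: 3:T, 5:T, 6:T, 7:T. ✓
3: successors {1, 3, 5, 6}; ◇(□¬p → p) there: 1:T, 3:T, 5:T, 6:T. ✓
4: successors {2, 3, 4}; ◇(□¬p → p) there: 2:T, 3:T, 4:T. ✓
5: successors {2, 5, 7}; ◇(□¬p → p) there: 2:T, 5:T, 7:T. ✓
6: successors {1, 2, 4}; ◇(□¬p → p) there: 1:T, 2:T, 4:T. ✓
7: successors {1, 2, 5}; ◇(□¬p → p) there: 1:T, 2:T, 5:T. ✓
Satisfying worlds: {1, 2, 3, 4, 5, 6, 7}.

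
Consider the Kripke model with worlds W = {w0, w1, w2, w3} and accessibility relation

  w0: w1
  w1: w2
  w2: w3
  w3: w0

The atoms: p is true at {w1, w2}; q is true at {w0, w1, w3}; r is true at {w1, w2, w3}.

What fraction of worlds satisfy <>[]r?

w0: successors {w1}; []r there: w1:T. ✓
w1: successors {w2}; []r there: w2:T. ✓
w2: successors {w3}; []r there: w3:F. ✗
w3: successors {w0}; []r there: w0:T. ✓
That's 3 of 4 worlds, so 3/4.

3/4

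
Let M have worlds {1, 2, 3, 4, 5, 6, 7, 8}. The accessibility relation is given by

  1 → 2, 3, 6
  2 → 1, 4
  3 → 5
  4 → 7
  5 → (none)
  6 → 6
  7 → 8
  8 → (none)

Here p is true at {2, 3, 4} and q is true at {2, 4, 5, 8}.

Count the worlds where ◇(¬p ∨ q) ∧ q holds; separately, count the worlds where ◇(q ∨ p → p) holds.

For ◇(¬p ∨ q) ∧ q:
1: ◇(¬p ∨ q) is T, q is F. ✗
2: ◇(¬p ∨ q) is T, q is T. ✓
3: ◇(¬p ∨ q) is T, q is F. ✗
4: ◇(¬p ∨ q) is T, q is T. ✓
5: ◇(¬p ∨ q) is F, q is T. ✗
6: ◇(¬p ∨ q) is T, q is F. ✗
7: ◇(¬p ∨ q) is T, q is F. ✗
8: ◇(¬p ∨ q) is F, q is T. ✗
— 2 worlds.
For ◇(q ∨ p → p):
1: successors {2, 3, 6}; q ∨ p → p there: 2:T, 3:T, 6:T. ✓
2: successors {1, 4}; q ∨ p → p there: 1:T, 4:T. ✓
3: successors {5}; q ∨ p → p there: 5:F. ✗
4: successors {7}; q ∨ p → p there: 7:T. ✓
5: no successors, so ◇(q ∨ p → p) fails. ✗
6: successors {6}; q ∨ p → p there: 6:T. ✓
7: successors {8}; q ∨ p → p there: 8:F. ✗
8: no successors, so ◇(q ∨ p → p) fails. ✗
— 4 worlds.

2 and 4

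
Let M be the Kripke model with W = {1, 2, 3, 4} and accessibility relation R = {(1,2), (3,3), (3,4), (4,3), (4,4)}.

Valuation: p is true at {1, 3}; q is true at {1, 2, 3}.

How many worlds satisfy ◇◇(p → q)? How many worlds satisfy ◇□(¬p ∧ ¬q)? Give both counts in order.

2 and 1

For ◇◇(p → q):
1: successors {2}; ◇(p → q) there: 2:F. ✗
2: no successors, so ◇◇(p → q) fails. ✗
3: successors {3, 4}; ◇(p → q) there: 3:T, 4:T. ✓
4: successors {3, 4}; ◇(p → q) there: 3:T, 4:T. ✓
— 2 worlds.
For ◇□(¬p ∧ ¬q):
1: successors {2}; □(¬p ∧ ¬q) there: 2:T. ✓
2: no successors, so ◇□(¬p ∧ ¬q) fails. ✗
3: successors {3, 4}; □(¬p ∧ ¬q) there: 3:F, 4:F. ✗
4: successors {3, 4}; □(¬p ∧ ¬q) there: 3:F, 4:F. ✗
— 1 world.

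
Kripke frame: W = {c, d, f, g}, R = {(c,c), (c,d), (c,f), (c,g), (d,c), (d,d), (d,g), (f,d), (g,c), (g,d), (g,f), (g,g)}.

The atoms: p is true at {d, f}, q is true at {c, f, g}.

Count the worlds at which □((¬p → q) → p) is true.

1

c: successors {c, d, f, g}; (¬p → q) → p there: c:F, d:T, f:T, g:F. ✗
d: successors {c, d, g}; (¬p → q) → p there: c:F, d:T, g:F. ✗
f: successors {d}; (¬p → q) → p there: d:T. ✓
g: successors {c, d, f, g}; (¬p → q) → p there: c:F, d:T, f:T, g:F. ✗
Satisfying worlds: {f}.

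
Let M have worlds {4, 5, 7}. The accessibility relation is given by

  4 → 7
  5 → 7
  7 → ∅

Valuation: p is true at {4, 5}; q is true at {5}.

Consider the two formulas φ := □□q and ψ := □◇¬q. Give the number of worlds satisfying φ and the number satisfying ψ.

For □□q:
4: successors {7}; □q there: 7:T. ✓
5: successors {7}; □q there: 7:T. ✓
7: no successors, so □□q holds vacuously. ✓
— 3 worlds.
For □◇¬q:
4: successors {7}; ◇¬q there: 7:F. ✗
5: successors {7}; ◇¬q there: 7:F. ✗
7: no successors, so □◇¬q holds vacuously. ✓
— 1 world.

3 and 1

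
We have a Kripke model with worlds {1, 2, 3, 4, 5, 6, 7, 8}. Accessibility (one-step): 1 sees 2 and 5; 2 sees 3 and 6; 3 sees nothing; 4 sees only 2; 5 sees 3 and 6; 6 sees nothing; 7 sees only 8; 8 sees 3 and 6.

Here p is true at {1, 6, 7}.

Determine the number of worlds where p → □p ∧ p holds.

6

1: p is T, □p ∧ p is F. ✗
2: p is F, □p ∧ p is F. ✓
3: p is F, □p ∧ p is F. ✓
4: p is F, □p ∧ p is F. ✓
5: p is F, □p ∧ p is F. ✓
6: p is T, □p ∧ p is T. ✓
7: p is T, □p ∧ p is F. ✗
8: p is F, □p ∧ p is F. ✓
Satisfying worlds: {2, 3, 4, 5, 6, 8}.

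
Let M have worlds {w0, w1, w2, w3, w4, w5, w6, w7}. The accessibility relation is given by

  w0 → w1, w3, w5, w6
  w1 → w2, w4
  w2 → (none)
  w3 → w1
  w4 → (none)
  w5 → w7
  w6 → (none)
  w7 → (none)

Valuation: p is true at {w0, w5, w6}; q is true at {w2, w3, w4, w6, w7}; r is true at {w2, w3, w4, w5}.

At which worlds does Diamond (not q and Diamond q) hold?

w0: successors {w1, w3, w5, w6}; not q and Diamond q there: w1:T, w3:F, w5:T, w6:F. ✓
w1: successors {w2, w4}; not q and Diamond q there: w2:F, w4:F. ✗
w2: no successors, so Diamond (not q and Diamond q) fails. ✗
w3: successors {w1}; not q and Diamond q there: w1:T. ✓
w4: no successors, so Diamond (not q and Diamond q) fails. ✗
w5: successors {w7}; not q and Diamond q there: w7:F. ✗
w6: no successors, so Diamond (not q and Diamond q) fails. ✗
w7: no successors, so Diamond (not q and Diamond q) fails. ✗

{w0, w3}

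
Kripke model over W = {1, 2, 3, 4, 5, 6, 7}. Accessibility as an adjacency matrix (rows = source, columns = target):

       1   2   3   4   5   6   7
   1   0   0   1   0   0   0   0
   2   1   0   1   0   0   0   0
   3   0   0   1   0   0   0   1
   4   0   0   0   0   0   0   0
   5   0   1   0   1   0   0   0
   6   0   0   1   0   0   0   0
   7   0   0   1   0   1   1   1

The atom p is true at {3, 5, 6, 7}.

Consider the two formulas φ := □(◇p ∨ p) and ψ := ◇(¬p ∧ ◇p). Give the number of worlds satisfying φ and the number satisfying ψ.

6 and 2

For □(◇p ∨ p):
1: successors {3}; ◇p ∨ p there: 3:T. ✓
2: successors {1, 3}; ◇p ∨ p there: 1:T, 3:T. ✓
3: successors {3, 7}; ◇p ∨ p there: 3:T, 7:T. ✓
4: no successors, so □(◇p ∨ p) holds vacuously. ✓
5: successors {2, 4}; ◇p ∨ p there: 2:T, 4:F. ✗
6: successors {3}; ◇p ∨ p there: 3:T. ✓
7: successors {3, 5, 6, 7}; ◇p ∨ p there: 3:T, 5:T, 6:T, 7:T. ✓
— 6 worlds.
For ◇(¬p ∧ ◇p):
1: successors {3}; ¬p ∧ ◇p there: 3:F. ✗
2: successors {1, 3}; ¬p ∧ ◇p there: 1:T, 3:F. ✓
3: successors {3, 7}; ¬p ∧ ◇p there: 3:F, 7:F. ✗
4: no successors, so ◇(¬p ∧ ◇p) fails. ✗
5: successors {2, 4}; ¬p ∧ ◇p there: 2:T, 4:F. ✓
6: successors {3}; ¬p ∧ ◇p there: 3:F. ✗
7: successors {3, 5, 6, 7}; ¬p ∧ ◇p there: 3:F, 5:F, 6:F, 7:F. ✗
— 2 worlds.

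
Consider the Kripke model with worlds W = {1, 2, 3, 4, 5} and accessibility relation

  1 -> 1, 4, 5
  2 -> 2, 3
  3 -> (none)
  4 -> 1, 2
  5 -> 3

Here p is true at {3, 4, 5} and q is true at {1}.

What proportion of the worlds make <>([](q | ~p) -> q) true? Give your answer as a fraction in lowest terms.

3/5

1: successors {1, 4, 5}; [](q | ~p) -> q there: 1:T, 4:F, 5:T. ✓
2: successors {2, 3}; [](q | ~p) -> q there: 2:T, 3:F. ✓
3: no successors, so <>([](q | ~p) -> q) fails. ✗
4: successors {1, 2}; [](q | ~p) -> q there: 1:T, 2:T. ✓
5: successors {3}; [](q | ~p) -> q there: 3:F. ✗
That's 3 of 5 worlds, so 3/5.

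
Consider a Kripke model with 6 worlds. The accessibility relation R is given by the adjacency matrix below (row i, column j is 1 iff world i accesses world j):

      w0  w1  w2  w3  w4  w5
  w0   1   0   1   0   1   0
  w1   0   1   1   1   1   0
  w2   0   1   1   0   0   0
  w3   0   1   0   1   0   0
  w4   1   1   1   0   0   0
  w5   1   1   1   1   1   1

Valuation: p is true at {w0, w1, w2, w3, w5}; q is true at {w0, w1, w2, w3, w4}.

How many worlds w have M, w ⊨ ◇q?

w0: successors {w0, w2, w4}; q there: w0:T, w2:T, w4:T. ✓
w1: successors {w1, w2, w3, w4}; q there: w1:T, w2:T, w3:T, w4:T. ✓
w2: successors {w1, w2}; q there: w1:T, w2:T. ✓
w3: successors {w1, w3}; q there: w1:T, w3:T. ✓
w4: successors {w0, w1, w2}; q there: w0:T, w1:T, w2:T. ✓
w5: successors {w0, w1, w2, w3, w4, w5}; q there: w0:T, w1:T, w2:T, w3:T, w4:T, w5:F. ✓
Satisfying worlds: {w0, w1, w2, w3, w4, w5}.

6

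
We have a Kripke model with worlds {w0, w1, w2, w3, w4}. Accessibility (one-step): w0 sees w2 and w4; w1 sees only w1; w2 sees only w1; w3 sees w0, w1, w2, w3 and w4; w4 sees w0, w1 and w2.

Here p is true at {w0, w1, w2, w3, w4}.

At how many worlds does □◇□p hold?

5

w0: successors {w2, w4}; ◇□p there: w2:T, w4:T. ✓
w1: successors {w1}; ◇□p there: w1:T. ✓
w2: successors {w1}; ◇□p there: w1:T. ✓
w3: successors {w0, w1, w2, w3, w4}; ◇□p there: w0:T, w1:T, w2:T, w3:T, w4:T. ✓
w4: successors {w0, w1, w2}; ◇□p there: w0:T, w1:T, w2:T. ✓
Satisfying worlds: {w0, w1, w2, w3, w4}.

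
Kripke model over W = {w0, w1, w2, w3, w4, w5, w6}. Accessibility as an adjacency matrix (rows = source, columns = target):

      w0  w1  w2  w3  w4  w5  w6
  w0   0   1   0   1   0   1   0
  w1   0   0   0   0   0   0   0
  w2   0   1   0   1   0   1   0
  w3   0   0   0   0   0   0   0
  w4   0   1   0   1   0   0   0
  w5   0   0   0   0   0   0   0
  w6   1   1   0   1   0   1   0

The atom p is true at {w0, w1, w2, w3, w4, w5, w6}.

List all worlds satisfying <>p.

{w0, w2, w4, w6}

w0: successors {w1, w3, w5}; p there: w1:T, w3:T, w5:T. ✓
w1: no successors, so <>p fails. ✗
w2: successors {w1, w3, w5}; p there: w1:T, w3:T, w5:T. ✓
w3: no successors, so <>p fails. ✗
w4: successors {w1, w3}; p there: w1:T, w3:T. ✓
w5: no successors, so <>p fails. ✗
w6: successors {w0, w1, w3, w5}; p there: w0:T, w1:T, w3:T, w5:T. ✓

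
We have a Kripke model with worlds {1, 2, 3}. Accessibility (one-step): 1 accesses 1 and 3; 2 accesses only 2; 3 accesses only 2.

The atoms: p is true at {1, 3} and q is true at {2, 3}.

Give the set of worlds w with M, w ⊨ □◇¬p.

{2, 3}

1: successors {1, 3}; ◇¬p there: 1:F, 3:T. ✗
2: successors {2}; ◇¬p there: 2:T. ✓
3: successors {2}; ◇¬p there: 2:T. ✓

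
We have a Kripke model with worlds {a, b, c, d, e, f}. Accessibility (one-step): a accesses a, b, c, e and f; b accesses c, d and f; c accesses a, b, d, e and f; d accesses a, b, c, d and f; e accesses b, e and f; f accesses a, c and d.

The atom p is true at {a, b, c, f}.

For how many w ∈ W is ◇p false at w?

a: successors {a, b, c, e, f}; p there: a:T, b:T, c:T, e:F, f:T. ✓
b: successors {c, d, f}; p there: c:T, d:F, f:T. ✓
c: successors {a, b, d, e, f}; p there: a:T, b:T, d:F, e:F, f:T. ✓
d: successors {a, b, c, d, f}; p there: a:T, b:T, c:T, d:F, f:T. ✓
e: successors {b, e, f}; p there: b:T, e:F, f:T. ✓
f: successors {a, c, d}; p there: a:T, c:T, d:F. ✓
Satisfying worlds: {a, b, c, d, e, f}.
So ◇p fails at the other 0 worlds.

0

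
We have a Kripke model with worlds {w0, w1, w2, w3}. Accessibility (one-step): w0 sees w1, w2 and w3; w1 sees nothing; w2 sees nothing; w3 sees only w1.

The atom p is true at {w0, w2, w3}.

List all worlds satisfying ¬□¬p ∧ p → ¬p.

w0: ¬□¬p ∧ p is T, ¬p is F. ✗
w1: ¬□¬p ∧ p is F, ¬p is T. ✓
w2: ¬□¬p ∧ p is F, ¬p is F. ✓
w3: ¬□¬p ∧ p is F, ¬p is F. ✓

{w1, w2, w3}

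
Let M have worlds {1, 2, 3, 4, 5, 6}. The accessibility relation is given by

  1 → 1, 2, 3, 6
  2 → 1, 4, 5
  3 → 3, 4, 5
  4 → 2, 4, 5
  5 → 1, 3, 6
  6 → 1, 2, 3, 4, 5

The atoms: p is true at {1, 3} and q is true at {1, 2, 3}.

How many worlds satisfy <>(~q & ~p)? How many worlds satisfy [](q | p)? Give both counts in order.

6 and 0

For <>(~q & ~p):
1: successors {1, 2, 3, 6}; ~q & ~p there: 1:F, 2:F, 3:F, 6:T. ✓
2: successors {1, 4, 5}; ~q & ~p there: 1:F, 4:T, 5:T. ✓
3: successors {3, 4, 5}; ~q & ~p there: 3:F, 4:T, 5:T. ✓
4: successors {2, 4, 5}; ~q & ~p there: 2:F, 4:T, 5:T. ✓
5: successors {1, 3, 6}; ~q & ~p there: 1:F, 3:F, 6:T. ✓
6: successors {1, 2, 3, 4, 5}; ~q & ~p there: 1:F, 2:F, 3:F, 4:T, 5:T. ✓
— 6 worlds.
For [](q | p):
1: successors {1, 2, 3, 6}; q | p there: 1:T, 2:T, 3:T, 6:F. ✗
2: successors {1, 4, 5}; q | p there: 1:T, 4:F, 5:F. ✗
3: successors {3, 4, 5}; q | p there: 3:T, 4:F, 5:F. ✗
4: successors {2, 4, 5}; q | p there: 2:T, 4:F, 5:F. ✗
5: successors {1, 3, 6}; q | p there: 1:T, 3:T, 6:F. ✗
6: successors {1, 2, 3, 4, 5}; q | p there: 1:T, 2:T, 3:T, 4:F, 5:F. ✗
— 0 worlds.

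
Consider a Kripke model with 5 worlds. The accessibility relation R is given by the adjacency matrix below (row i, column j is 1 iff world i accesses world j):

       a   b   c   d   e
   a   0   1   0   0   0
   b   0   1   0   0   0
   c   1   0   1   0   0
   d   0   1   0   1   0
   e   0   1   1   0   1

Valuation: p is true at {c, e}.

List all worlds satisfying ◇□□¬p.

a: successors {b}; □□¬p there: b:T. ✓
b: successors {b}; □□¬p there: b:T. ✓
c: successors {a, c}; □□¬p there: a:T, c:F. ✓
d: successors {b, d}; □□¬p there: b:T, d:T. ✓
e: successors {b, c, e}; □□¬p there: b:T, c:F, e:F. ✓

{a, b, c, d, e}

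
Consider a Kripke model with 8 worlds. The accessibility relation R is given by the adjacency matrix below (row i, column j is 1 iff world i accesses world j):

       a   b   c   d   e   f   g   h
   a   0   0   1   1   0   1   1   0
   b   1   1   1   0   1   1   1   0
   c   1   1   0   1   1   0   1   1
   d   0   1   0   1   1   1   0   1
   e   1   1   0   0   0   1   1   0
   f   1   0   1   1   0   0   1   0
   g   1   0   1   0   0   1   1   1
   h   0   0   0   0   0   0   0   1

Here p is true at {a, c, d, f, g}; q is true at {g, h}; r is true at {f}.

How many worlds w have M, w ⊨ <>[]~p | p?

a: <>[]~p is F, p is T. ✓
b: <>[]~p is F, p is F. ✗
c: <>[]~p is T, p is T. ✓
d: <>[]~p is T, p is T. ✓
e: <>[]~p is F, p is F. ✗
f: <>[]~p is F, p is T. ✓
g: <>[]~p is T, p is T. ✓
h: <>[]~p is T, p is F. ✓
Satisfying worlds: {a, c, d, f, g, h}.

6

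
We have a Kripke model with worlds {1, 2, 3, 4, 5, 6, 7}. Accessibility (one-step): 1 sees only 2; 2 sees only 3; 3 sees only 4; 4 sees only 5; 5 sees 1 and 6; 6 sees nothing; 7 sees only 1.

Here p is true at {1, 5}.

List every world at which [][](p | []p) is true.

{2, 3, 4, 6}

1: successors {2}; [](p | []p) there: 2:F. ✗
2: successors {3}; [](p | []p) there: 3:T. ✓
3: successors {4}; [](p | []p) there: 4:T. ✓
4: successors {5}; [](p | []p) there: 5:T. ✓
5: successors {1, 6}; [](p | []p) there: 1:F, 6:T. ✗
6: no successors, so [][](p | []p) holds vacuously. ✓
7: successors {1}; [](p | []p) there: 1:F. ✗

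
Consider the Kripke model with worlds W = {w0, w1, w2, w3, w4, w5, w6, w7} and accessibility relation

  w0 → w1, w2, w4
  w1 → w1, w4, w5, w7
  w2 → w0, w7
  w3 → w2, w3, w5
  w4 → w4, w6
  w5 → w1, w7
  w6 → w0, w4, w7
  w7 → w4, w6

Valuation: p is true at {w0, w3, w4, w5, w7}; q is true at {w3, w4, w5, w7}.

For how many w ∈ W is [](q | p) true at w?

2

w0: successors {w1, w2, w4}; q | p there: w1:F, w2:F, w4:T. ✗
w1: successors {w1, w4, w5, w7}; q | p there: w1:F, w4:T, w5:T, w7:T. ✗
w2: successors {w0, w7}; q | p there: w0:T, w7:T. ✓
w3: successors {w2, w3, w5}; q | p there: w2:F, w3:T, w5:T. ✗
w4: successors {w4, w6}; q | p there: w4:T, w6:F. ✗
w5: successors {w1, w7}; q | p there: w1:F, w7:T. ✗
w6: successors {w0, w4, w7}; q | p there: w0:T, w4:T, w7:T. ✓
w7: successors {w4, w6}; q | p there: w4:T, w6:F. ✗
Satisfying worlds: {w2, w6}.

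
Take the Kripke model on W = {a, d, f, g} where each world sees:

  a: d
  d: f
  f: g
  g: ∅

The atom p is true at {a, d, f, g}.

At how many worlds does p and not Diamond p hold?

a: p is T, not Diamond p is F. ✗
d: p is T, not Diamond p is F. ✗
f: p is T, not Diamond p is F. ✗
g: p is T, not Diamond p is T. ✓
Satisfying worlds: {g}.

1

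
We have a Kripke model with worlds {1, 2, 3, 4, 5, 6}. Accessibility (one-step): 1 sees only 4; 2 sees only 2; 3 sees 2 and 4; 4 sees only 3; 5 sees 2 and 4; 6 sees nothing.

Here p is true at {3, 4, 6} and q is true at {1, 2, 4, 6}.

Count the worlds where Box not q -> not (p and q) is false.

1: Box not q is F, not (p and q) is T. ✓
2: Box not q is F, not (p and q) is T. ✓
3: Box not q is F, not (p and q) is T. ✓
4: Box not q is T, not (p and q) is F. ✗
5: Box not q is F, not (p and q) is T. ✓
6: Box not q is T, not (p and q) is F. ✗
Satisfying worlds: {1, 2, 3, 5}.
So Box not q -> not (p and q) fails at the other 2 worlds.

2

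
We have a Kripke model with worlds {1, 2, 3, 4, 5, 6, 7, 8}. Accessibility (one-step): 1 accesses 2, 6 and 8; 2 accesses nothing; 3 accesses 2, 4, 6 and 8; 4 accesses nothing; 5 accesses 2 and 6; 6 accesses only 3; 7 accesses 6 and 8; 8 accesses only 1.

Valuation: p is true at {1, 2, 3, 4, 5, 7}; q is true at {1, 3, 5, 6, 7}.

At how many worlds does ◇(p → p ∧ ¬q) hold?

1: successors {2, 6, 8}; p → p ∧ ¬q there: 2:T, 6:T, 8:T. ✓
2: no successors, so ◇(p → p ∧ ¬q) fails. ✗
3: successors {2, 4, 6, 8}; p → p ∧ ¬q there: 2:T, 4:T, 6:T, 8:T. ✓
4: no successors, so ◇(p → p ∧ ¬q) fails. ✗
5: successors {2, 6}; p → p ∧ ¬q there: 2:T, 6:T. ✓
6: successors {3}; p → p ∧ ¬q there: 3:F. ✗
7: successors {6, 8}; p → p ∧ ¬q there: 6:T, 8:T. ✓
8: successors {1}; p → p ∧ ¬q there: 1:F. ✗
Satisfying worlds: {1, 3, 5, 7}.

4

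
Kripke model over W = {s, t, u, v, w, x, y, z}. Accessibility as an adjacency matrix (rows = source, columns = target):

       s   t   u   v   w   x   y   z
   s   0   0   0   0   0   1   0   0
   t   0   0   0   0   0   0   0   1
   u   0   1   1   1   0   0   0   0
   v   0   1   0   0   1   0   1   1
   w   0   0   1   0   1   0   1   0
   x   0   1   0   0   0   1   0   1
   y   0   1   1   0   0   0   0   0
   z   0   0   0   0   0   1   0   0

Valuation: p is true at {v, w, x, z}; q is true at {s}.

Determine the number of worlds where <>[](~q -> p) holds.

5

s: successors {x}; [](~q -> p) there: x:F. ✗
t: successors {z}; [](~q -> p) there: z:T. ✓
u: successors {t, u, v}; [](~q -> p) there: t:T, u:F, v:F. ✓
v: successors {t, w, y, z}; [](~q -> p) there: t:T, w:F, y:F, z:T. ✓
w: successors {u, w, y}; [](~q -> p) there: u:F, w:F, y:F. ✗
x: successors {t, x, z}; [](~q -> p) there: t:T, x:F, z:T. ✓
y: successors {t, u}; [](~q -> p) there: t:T, u:F. ✓
z: successors {x}; [](~q -> p) there: x:F. ✗
Satisfying worlds: {t, u, v, x, y}.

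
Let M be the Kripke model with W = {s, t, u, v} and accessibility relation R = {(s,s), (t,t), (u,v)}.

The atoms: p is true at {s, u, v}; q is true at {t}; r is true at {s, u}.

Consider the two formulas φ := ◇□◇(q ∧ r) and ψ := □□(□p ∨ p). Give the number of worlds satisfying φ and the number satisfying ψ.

1 and 3

For ◇□◇(q ∧ r):
s: successors {s}; □◇(q ∧ r) there: s:F. ✗
t: successors {t}; □◇(q ∧ r) there: t:F. ✗
u: successors {v}; □◇(q ∧ r) there: v:T. ✓
v: no successors, so ◇□◇(q ∧ r) fails. ✗
— 1 world.
For □□(□p ∨ p):
s: successors {s}; □(□p ∨ p) there: s:T. ✓
t: successors {t}; □(□p ∨ p) there: t:F. ✗
u: successors {v}; □(□p ∨ p) there: v:T. ✓
v: no successors, so □□(□p ∨ p) holds vacuously. ✓
— 3 worlds.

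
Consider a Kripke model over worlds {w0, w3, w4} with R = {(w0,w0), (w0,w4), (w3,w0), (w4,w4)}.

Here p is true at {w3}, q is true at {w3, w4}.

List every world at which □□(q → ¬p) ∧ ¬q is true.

w0: □□(q → ¬p) is T, ¬q is T. ✓
w3: □□(q → ¬p) is T, ¬q is F. ✗
w4: □□(q → ¬p) is T, ¬q is F. ✗

{w0}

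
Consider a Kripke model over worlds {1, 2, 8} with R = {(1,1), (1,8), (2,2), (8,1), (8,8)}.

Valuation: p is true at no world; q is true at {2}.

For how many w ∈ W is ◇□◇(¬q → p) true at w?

1

1: successors {1, 8}; □◇(¬q → p) there: 1:F, 8:F. ✗
2: successors {2}; □◇(¬q → p) there: 2:T. ✓
8: successors {1, 8}; □◇(¬q → p) there: 1:F, 8:F. ✗
Satisfying worlds: {2}.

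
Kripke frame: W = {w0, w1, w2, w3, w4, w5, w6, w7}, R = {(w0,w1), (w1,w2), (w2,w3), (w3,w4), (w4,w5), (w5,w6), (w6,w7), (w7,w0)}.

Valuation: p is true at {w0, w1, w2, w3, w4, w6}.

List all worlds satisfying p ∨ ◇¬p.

w0: p is T, ◇¬p is F. ✓
w1: p is T, ◇¬p is F. ✓
w2: p is T, ◇¬p is F. ✓
w3: p is T, ◇¬p is F. ✓
w4: p is T, ◇¬p is T. ✓
w5: p is F, ◇¬p is F. ✗
w6: p is T, ◇¬p is T. ✓
w7: p is F, ◇¬p is F. ✗

{w0, w1, w2, w3, w4, w6}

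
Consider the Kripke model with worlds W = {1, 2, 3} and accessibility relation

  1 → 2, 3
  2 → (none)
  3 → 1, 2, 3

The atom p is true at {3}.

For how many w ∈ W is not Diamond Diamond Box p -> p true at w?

1: not Diamond Diamond Box p is F, p is F. ✓
2: not Diamond Diamond Box p is T, p is F. ✗
3: not Diamond Diamond Box p is F, p is T. ✓
Satisfying worlds: {1, 3}.

2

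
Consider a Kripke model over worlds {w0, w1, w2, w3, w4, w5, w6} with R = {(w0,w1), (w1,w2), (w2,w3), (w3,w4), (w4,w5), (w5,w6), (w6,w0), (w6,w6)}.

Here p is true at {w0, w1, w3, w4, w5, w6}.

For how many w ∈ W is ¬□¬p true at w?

6

w0: □¬p is F. ✓
w1: □¬p is T. ✗
w2: □¬p is F. ✓
w3: □¬p is F. ✓
w4: □¬p is F. ✓
w5: □¬p is F. ✓
w6: □¬p is F. ✓
Satisfying worlds: {w0, w2, w3, w4, w5, w6}.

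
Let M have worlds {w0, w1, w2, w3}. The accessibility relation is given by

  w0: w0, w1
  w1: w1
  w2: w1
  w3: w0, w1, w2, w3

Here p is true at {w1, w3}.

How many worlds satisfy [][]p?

2

w0: successors {w0, w1}; []p there: w0:F, w1:T. ✗
w1: successors {w1}; []p there: w1:T. ✓
w2: successors {w1}; []p there: w1:T. ✓
w3: successors {w0, w1, w2, w3}; []p there: w0:F, w1:T, w2:T, w3:F. ✗
Satisfying worlds: {w1, w2}.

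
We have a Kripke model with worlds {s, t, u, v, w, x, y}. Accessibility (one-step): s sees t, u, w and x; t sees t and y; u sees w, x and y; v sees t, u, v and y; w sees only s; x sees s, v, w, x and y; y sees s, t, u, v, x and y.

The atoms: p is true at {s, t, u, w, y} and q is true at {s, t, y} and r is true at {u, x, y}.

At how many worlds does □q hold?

2

s: successors {t, u, w, x}; q there: t:T, u:F, w:F, x:F. ✗
t: successors {t, y}; q there: t:T, y:T. ✓
u: successors {w, x, y}; q there: w:F, x:F, y:T. ✗
v: successors {t, u, v, y}; q there: t:T, u:F, v:F, y:T. ✗
w: successors {s}; q there: s:T. ✓
x: successors {s, v, w, x, y}; q there: s:T, v:F, w:F, x:F, y:T. ✗
y: successors {s, t, u, v, x, y}; q there: s:T, t:T, u:F, v:F, x:F, y:T. ✗
Satisfying worlds: {t, w}.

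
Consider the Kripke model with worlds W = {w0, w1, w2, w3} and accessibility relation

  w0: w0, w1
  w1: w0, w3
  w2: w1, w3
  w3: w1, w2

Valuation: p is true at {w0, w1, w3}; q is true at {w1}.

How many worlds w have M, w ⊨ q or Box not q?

w0: q is F, Box not q is F. ✗
w1: q is T, Box not q is T. ✓
w2: q is F, Box not q is F. ✗
w3: q is F, Box not q is F. ✗
Satisfying worlds: {w1}.

1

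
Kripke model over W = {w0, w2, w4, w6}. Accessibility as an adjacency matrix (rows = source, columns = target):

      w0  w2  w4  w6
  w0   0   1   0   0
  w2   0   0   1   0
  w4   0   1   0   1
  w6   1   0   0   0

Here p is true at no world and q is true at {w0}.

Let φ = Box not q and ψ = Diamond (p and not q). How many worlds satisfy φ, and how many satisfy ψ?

3 and 0

For Box not q:
w0: successors {w2}; not q there: w2:T. ✓
w2: successors {w4}; not q there: w4:T. ✓
w4: successors {w2, w6}; not q there: w2:T, w6:T. ✓
w6: successors {w0}; not q there: w0:F. ✗
— 3 worlds.
For Diamond (p and not q):
w0: successors {w2}; p and not q there: w2:F. ✗
w2: successors {w4}; p and not q there: w4:F. ✗
w4: successors {w2, w6}; p and not q there: w2:F, w6:F. ✗
w6: successors {w0}; p and not q there: w0:F. ✗
— 0 worlds.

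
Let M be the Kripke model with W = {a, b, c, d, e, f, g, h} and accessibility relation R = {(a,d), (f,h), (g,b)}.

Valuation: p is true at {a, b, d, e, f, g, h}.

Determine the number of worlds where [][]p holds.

8

a: successors {d}; []p there: d:T. ✓
b: no successors, so [][]p holds vacuously. ✓
c: no successors, so [][]p holds vacuously. ✓
d: no successors, so [][]p holds vacuously. ✓
e: no successors, so [][]p holds vacuously. ✓
f: successors {h}; []p there: h:T. ✓
g: successors {b}; []p there: b:T. ✓
h: no successors, so [][]p holds vacuously. ✓
Satisfying worlds: {a, b, c, d, e, f, g, h}.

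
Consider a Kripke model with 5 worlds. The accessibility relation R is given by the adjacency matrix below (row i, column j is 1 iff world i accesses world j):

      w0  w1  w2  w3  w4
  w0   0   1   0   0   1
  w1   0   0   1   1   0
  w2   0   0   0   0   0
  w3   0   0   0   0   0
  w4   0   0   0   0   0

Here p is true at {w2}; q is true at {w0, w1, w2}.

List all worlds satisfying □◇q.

{w2, w3, w4}

w0: successors {w1, w4}; ◇q there: w1:T, w4:F. ✗
w1: successors {w2, w3}; ◇q there: w2:F, w3:F. ✗
w2: no successors, so □◇q holds vacuously. ✓
w3: no successors, so □◇q holds vacuously. ✓
w4: no successors, so □◇q holds vacuously. ✓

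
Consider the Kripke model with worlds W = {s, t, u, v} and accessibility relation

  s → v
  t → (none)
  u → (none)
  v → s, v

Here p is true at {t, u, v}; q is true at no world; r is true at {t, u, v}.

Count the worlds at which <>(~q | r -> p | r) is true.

s: successors {v}; ~q | r -> p | r there: v:T. ✓
t: no successors, so <>(~q | r -> p | r) fails. ✗
u: no successors, so <>(~q | r -> p | r) fails. ✗
v: successors {s, v}; ~q | r -> p | r there: s:F, v:T. ✓
Satisfying worlds: {s, v}.

2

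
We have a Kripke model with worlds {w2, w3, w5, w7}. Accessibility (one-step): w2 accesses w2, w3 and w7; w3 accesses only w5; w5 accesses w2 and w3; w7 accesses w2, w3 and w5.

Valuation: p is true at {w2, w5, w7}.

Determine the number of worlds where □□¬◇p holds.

0

w2: successors {w2, w3, w7}; □¬◇p there: w2:F, w3:F, w7:F. ✗
w3: successors {w5}; □¬◇p there: w5:F. ✗
w5: successors {w2, w3}; □¬◇p there: w2:F, w3:F. ✗
w7: successors {w2, w3, w5}; □¬◇p there: w2:F, w3:F, w5:F. ✗
Satisfying worlds: ∅.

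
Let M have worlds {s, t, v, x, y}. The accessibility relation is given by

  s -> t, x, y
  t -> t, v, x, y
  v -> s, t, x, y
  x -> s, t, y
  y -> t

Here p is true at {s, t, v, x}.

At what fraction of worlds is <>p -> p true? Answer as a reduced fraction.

s: <>p is T, p is T. ✓
t: <>p is T, p is T. ✓
v: <>p is T, p is T. ✓
x: <>p is T, p is T. ✓
y: <>p is T, p is F. ✗
That's 4 of 5 worlds, so 4/5.

4/5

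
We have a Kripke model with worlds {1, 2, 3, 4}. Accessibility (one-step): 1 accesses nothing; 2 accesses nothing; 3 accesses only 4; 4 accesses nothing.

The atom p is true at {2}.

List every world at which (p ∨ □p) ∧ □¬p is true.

1: p ∨ □p is T, □¬p is T. ✓
2: p ∨ □p is T, □¬p is T. ✓
3: p ∨ □p is F, □¬p is T. ✗
4: p ∨ □p is T, □¬p is T. ✓

{1, 2, 4}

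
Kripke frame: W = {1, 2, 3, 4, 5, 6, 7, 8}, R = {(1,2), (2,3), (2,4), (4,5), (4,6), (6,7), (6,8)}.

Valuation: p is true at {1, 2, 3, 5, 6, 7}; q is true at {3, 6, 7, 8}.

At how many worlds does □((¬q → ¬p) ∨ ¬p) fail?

2

1: successors {2}; (¬q → ¬p) ∨ ¬p there: 2:F. ✗
2: successors {3, 4}; (¬q → ¬p) ∨ ¬p there: 3:T, 4:T. ✓
3: no successors, so □((¬q → ¬p) ∨ ¬p) holds vacuously. ✓
4: successors {5, 6}; (¬q → ¬p) ∨ ¬p there: 5:F, 6:T. ✗
5: no successors, so □((¬q → ¬p) ∨ ¬p) holds vacuously. ✓
6: successors {7, 8}; (¬q → ¬p) ∨ ¬p there: 7:T, 8:T. ✓
7: no successors, so □((¬q → ¬p) ∨ ¬p) holds vacuously. ✓
8: no successors, so □((¬q → ¬p) ∨ ¬p) holds vacuously. ✓
Satisfying worlds: {2, 3, 5, 6, 7, 8}.
So □((¬q → ¬p) ∨ ¬p) fails at the other 2 worlds.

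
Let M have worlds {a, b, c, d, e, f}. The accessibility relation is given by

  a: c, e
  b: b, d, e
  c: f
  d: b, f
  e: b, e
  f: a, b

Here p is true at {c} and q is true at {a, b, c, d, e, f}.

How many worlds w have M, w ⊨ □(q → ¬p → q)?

a: successors {c, e}; q → ¬p → q there: c:T, e:T. ✓
b: successors {b, d, e}; q → ¬p → q there: b:T, d:T, e:T. ✓
c: successors {f}; q → ¬p → q there: f:T. ✓
d: successors {b, f}; q → ¬p → q there: b:T, f:T. ✓
e: successors {b, e}; q → ¬p → q there: b:T, e:T. ✓
f: successors {a, b}; q → ¬p → q there: a:T, b:T. ✓
Satisfying worlds: {a, b, c, d, e, f}.

6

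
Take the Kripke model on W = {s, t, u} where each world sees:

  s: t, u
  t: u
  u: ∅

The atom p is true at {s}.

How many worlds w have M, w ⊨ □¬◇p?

3

s: successors {t, u}; ¬◇p there: t:T, u:T. ✓
t: successors {u}; ¬◇p there: u:T. ✓
u: no successors, so □¬◇p holds vacuously. ✓
Satisfying worlds: {s, t, u}.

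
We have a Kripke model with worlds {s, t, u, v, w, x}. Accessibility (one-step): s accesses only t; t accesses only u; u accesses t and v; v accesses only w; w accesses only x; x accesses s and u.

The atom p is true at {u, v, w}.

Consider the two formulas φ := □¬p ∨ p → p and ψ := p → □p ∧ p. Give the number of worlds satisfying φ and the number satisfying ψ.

For □¬p ∨ p → p:
s: □¬p ∨ p is T, p is F. ✗
t: □¬p ∨ p is F, p is F. ✓
u: □¬p ∨ p is T, p is T. ✓
v: □¬p ∨ p is T, p is T. ✓
w: □¬p ∨ p is T, p is T. ✓
x: □¬p ∨ p is F, p is F. ✓
— 5 worlds.
For p → □p ∧ p:
s: p is F, □p ∧ p is F. ✓
t: p is F, □p ∧ p is F. ✓
u: p is T, □p ∧ p is F. ✗
v: p is T, □p ∧ p is T. ✓
w: p is T, □p ∧ p is F. ✗
x: p is F, □p ∧ p is F. ✓
— 4 worlds.

5 and 4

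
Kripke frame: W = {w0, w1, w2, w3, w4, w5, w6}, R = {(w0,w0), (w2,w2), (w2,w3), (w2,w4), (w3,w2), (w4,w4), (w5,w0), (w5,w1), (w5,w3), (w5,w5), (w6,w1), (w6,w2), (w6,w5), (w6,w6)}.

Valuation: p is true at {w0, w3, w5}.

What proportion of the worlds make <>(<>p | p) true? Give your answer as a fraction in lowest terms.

5/7

w0: successors {w0}; <>p | p there: w0:T. ✓
w1: no successors, so <>(<>p | p) fails. ✗
w2: successors {w2, w3, w4}; <>p | p there: w2:T, w3:T, w4:F. ✓
w3: successors {w2}; <>p | p there: w2:T. ✓
w4: successors {w4}; <>p | p there: w4:F. ✗
w5: successors {w0, w1, w3, w5}; <>p | p there: w0:T, w1:F, w3:T, w5:T. ✓
w6: successors {w1, w2, w5, w6}; <>p | p there: w1:F, w2:T, w5:T, w6:T. ✓
That's 5 of 7 worlds, so 5/7.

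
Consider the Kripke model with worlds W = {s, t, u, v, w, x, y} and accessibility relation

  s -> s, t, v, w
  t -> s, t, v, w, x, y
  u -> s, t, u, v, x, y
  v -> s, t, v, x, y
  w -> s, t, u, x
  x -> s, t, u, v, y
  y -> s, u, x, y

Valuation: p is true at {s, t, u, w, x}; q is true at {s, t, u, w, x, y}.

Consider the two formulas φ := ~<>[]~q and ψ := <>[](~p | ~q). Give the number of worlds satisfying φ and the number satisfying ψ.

7 and 0

For ~<>[]~q:
s: <>[]~q is F. ✓
t: <>[]~q is F. ✓
u: <>[]~q is F. ✓
v: <>[]~q is F. ✓
w: <>[]~q is F. ✓
x: <>[]~q is F. ✓
y: <>[]~q is F. ✓
— 7 worlds.
For <>[](~p | ~q):
s: successors {s, t, v, w}; [](~p | ~q) there: s:F, t:F, v:F, w:F. ✗
t: successors {s, t, v, w, x, y}; [](~p | ~q) there: s:F, t:F, v:F, w:F, x:F, y:F. ✗
u: successors {s, t, u, v, x, y}; [](~p | ~q) there: s:F, t:F, u:F, v:F, x:F, y:F. ✗
v: successors {s, t, v, x, y}; [](~p | ~q) there: s:F, t:F, v:F, x:F, y:F. ✗
w: successors {s, t, u, x}; [](~p | ~q) there: s:F, t:F, u:F, x:F. ✗
x: successors {s, t, u, v, y}; [](~p | ~q) there: s:F, t:F, u:F, v:F, y:F. ✗
y: successors {s, u, x, y}; [](~p | ~q) there: s:F, u:F, x:F, y:F. ✗
— 0 worlds.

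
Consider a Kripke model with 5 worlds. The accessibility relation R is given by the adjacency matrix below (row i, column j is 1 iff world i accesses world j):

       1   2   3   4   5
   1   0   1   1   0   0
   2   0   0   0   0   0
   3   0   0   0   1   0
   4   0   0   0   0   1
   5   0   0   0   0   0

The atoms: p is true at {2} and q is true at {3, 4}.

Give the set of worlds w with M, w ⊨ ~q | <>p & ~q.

1: ~q is T, <>p & ~q is T. ✓
2: ~q is T, <>p & ~q is F. ✓
3: ~q is F, <>p & ~q is F. ✗
4: ~q is F, <>p & ~q is F. ✗
5: ~q is T, <>p & ~q is F. ✓

{1, 2, 5}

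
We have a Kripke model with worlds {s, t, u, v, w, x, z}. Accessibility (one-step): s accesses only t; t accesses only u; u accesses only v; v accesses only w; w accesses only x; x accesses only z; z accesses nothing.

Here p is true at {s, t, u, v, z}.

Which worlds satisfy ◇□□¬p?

{t, u, w, x}

s: successors {t}; □□¬p there: t:F. ✗
t: successors {u}; □□¬p there: u:T. ✓
u: successors {v}; □□¬p there: v:T. ✓
v: successors {w}; □□¬p there: w:F. ✗
w: successors {x}; □□¬p there: x:T. ✓
x: successors {z}; □□¬p there: z:T. ✓
z: no successors, so ◇□□¬p fails. ✗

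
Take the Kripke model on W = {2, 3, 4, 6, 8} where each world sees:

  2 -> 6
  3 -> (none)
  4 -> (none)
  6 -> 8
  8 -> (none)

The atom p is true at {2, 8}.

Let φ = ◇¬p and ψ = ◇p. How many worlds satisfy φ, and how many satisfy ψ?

For ◇¬p:
2: successors {6}; ¬p there: 6:T. ✓
3: no successors, so ◇¬p fails. ✗
4: no successors, so ◇¬p fails. ✗
6: successors {8}; ¬p there: 8:F. ✗
8: no successors, so ◇¬p fails. ✗
— 1 world.
For ◇p:
2: successors {6}; p there: 6:F. ✗
3: no successors, so ◇p fails. ✗
4: no successors, so ◇p fails. ✗
6: successors {8}; p there: 8:T. ✓
8: no successors, so ◇p fails. ✗
— 1 world.

1 and 1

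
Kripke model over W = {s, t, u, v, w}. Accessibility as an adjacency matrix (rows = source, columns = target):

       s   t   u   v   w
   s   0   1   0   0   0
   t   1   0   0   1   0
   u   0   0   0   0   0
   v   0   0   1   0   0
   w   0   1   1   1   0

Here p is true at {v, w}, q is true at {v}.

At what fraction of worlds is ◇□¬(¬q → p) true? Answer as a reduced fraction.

3/5

s: successors {t}; □¬(¬q → p) there: t:F. ✗
t: successors {s, v}; □¬(¬q → p) there: s:T, v:T. ✓
u: no successors, so ◇□¬(¬q → p) fails. ✗
v: successors {u}; □¬(¬q → p) there: u:T. ✓
w: successors {t, u, v}; □¬(¬q → p) there: t:F, u:T, v:T. ✓
That's 3 of 5 worlds, so 3/5.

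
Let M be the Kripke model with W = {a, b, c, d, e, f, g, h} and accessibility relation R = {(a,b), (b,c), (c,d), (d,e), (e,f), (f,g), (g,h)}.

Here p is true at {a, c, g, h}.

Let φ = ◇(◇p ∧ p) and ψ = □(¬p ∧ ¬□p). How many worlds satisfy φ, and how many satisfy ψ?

1 and 3

For ◇(◇p ∧ p):
a: successors {b}; ◇p ∧ p there: b:F. ✗
b: successors {c}; ◇p ∧ p there: c:F. ✗
c: successors {d}; ◇p ∧ p there: d:F. ✗
d: successors {e}; ◇p ∧ p there: e:F. ✗
e: successors {f}; ◇p ∧ p there: f:F. ✗
f: successors {g}; ◇p ∧ p there: g:T. ✓
g: successors {h}; ◇p ∧ p there: h:F. ✗
h: no successors, so ◇(◇p ∧ p) fails. ✗
— 1 world.
For □(¬p ∧ ¬□p):
a: successors {b}; ¬p ∧ ¬□p there: b:F. ✗
b: successors {c}; ¬p ∧ ¬□p there: c:F. ✗
c: successors {d}; ¬p ∧ ¬□p there: d:T. ✓
d: successors {e}; ¬p ∧ ¬□p there: e:T. ✓
e: successors {f}; ¬p ∧ ¬□p there: f:F. ✗
f: successors {g}; ¬p ∧ ¬□p there: g:F. ✗
g: successors {h}; ¬p ∧ ¬□p there: h:F. ✗
h: no successors, so □(¬p ∧ ¬□p) holds vacuously. ✓
— 3 worlds.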